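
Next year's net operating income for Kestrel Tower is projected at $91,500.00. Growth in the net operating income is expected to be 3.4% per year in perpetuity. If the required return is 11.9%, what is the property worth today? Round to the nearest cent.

Growing perpetuity: P = D₁ / (r − g) = $91,500.0000 / (0.119 − 0.034) = $1,076,470.59

$1076470.59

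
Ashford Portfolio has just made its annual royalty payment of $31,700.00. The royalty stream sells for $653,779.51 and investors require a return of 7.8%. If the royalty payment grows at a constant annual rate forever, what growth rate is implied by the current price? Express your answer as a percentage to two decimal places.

2.81%

P = D₀(1+g)/(r−g) ⇒ P(r−g) = D₀(1+g) ⇒ g(P+D₀) = P·r − D₀
g = (P·r − D₀)/(P + D₀) = ($653,779.51×0.078 − $31,700.00) / ($653,779.51 + $31,700.00) = 0.028148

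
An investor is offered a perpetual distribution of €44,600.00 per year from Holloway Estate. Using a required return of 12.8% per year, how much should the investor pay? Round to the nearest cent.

Level perpetuity: PV = C / r = €44,600.00 / 0.128 = €348,437.50

€348437.50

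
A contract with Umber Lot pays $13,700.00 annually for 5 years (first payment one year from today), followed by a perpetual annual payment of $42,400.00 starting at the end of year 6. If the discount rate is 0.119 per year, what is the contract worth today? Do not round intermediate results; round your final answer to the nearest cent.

PV of 5-year annuity: $13,700.00 × [1 − (1+0.119)^−5] / 0.119 = 49508.02263
Perpetuity value at year 5: $42,400.00 / 0.119 = 356302.52101
PV of perpetuity: 356302.52101 / (1+0.119)^5 = 203080.61155
Total PV = 49508.02263 + 203080.61155 = 252588.63418

$252588.63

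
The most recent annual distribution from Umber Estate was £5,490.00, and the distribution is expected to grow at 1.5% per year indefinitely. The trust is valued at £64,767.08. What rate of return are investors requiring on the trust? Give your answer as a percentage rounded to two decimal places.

D₁ = £5,490.00 × 1.015 = £5,572.3500
P = D₁/(r − g) ⇒ r = D₁/P + g = £5,572.3500/£64,767.08 + 0.015 = 0.086037 + 0.015 = 0.101037

10.10%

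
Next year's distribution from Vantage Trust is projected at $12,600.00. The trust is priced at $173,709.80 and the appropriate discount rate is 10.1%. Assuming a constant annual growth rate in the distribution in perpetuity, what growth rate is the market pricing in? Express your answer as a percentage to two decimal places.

2.85%

P = D₁/(r−g) ⇒ g = r − D₁/P = 0.101 − $12,600.00/$173,709.80 = 0.028465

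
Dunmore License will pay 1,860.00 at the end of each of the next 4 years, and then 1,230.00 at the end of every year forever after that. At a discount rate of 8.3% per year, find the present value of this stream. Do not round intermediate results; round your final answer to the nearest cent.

PV of 4-year annuity: 1,860.00 × [1 − (1+0.083)^−4] / 0.083 = 6119.64077
Perpetuity value at year 4: 1,230.00 / 0.083 = 14819.27711
PV of perpetuity: 14819.27711 / (1+0.083)^4 = 10772.41789
Total PV = 6119.64077 + 10772.41789 = 16892.05866

16892.06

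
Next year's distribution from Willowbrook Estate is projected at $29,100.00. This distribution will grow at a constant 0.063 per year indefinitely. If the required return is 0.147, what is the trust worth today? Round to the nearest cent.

$346428.57

Growing perpetuity: P = D₁ / (r − g) = $29,100.0000 / (0.147 − 0.063) = $346,428.57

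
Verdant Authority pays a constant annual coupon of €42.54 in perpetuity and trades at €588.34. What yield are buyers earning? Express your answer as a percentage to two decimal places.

7.23%

P = C/r ⇒ r = C/P = €42.54/€588.34 = 0.072305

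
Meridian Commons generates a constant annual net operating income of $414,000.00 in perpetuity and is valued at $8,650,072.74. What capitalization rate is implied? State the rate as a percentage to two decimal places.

4.79%

P = C/r ⇒ r = C/P = $414,000.00/$8,650,072.74 = 0.047861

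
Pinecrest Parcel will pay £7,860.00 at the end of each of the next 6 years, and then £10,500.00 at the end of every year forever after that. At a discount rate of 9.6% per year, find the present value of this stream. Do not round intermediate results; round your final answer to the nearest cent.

£97741.07

PV of 6-year annuity: £7,860.00 × [1 − (1+0.096)^−6] / 0.096 = 34637.38218
Perpetuity value at year 6: £10,500.00 / 0.096 = 109375.00000
PV of perpetuity: 109375.00000 / (1+0.096)^6 = 63103.68792
Total PV = 34637.38218 + 63103.68792 = 97741.07011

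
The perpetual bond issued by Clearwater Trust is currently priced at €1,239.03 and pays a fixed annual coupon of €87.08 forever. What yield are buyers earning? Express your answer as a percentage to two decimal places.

P = C/r ⇒ r = C/P = €87.08/€1,239.03 = 0.070281

7.03%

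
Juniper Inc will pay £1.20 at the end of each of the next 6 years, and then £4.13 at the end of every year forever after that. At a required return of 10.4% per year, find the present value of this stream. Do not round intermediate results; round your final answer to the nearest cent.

PV of 6-year annuity: £1.20 × [1 − (1+0.104)^−6] / 0.104 = 5.16561
Perpetuity value at year 6: £4.13 / 0.104 = 39.71154
PV of perpetuity: 39.71154 / (1+0.104)^6 = 21.93321
Total PV = 5.16561 + 21.93321 = 27.09883

£27.10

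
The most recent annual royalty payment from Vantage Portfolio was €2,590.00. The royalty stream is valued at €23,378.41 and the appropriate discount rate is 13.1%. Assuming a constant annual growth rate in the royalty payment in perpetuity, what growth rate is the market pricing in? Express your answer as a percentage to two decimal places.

1.82%

P = D₀(1+g)/(r−g) ⇒ P(r−g) = D₀(1+g) ⇒ g(P+D₀) = P·r − D₀
g = (P·r − D₀)/(P + D₀) = (€23,378.41×0.131 − €2,590.00) / (€23,378.41 + €2,590.00) = 0.018198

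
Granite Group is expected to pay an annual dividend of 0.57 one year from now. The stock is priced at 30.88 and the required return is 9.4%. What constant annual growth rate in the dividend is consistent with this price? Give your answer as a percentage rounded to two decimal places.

P = D₁/(r−g) ⇒ g = r − D₁/P = 0.094 − 0.57/30.88 = 0.075541

7.55%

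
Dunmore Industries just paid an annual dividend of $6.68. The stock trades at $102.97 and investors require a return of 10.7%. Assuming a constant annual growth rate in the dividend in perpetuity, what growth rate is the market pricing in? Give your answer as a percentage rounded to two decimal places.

3.96%

P = D₀(1+g)/(r−g) ⇒ P(r−g) = D₀(1+g) ⇒ g(P+D₀) = P·r − D₀
g = (P·r − D₀)/(P + D₀) = ($102.97×0.107 − $6.68) / ($102.97 + $6.68) = 0.039560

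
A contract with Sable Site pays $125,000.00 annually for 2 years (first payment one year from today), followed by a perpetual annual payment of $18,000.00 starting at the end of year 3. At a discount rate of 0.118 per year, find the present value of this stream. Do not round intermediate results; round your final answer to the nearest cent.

PV of 2-year annuity: $125,000.00 × [1 − (1+0.118)^−2] / 0.118 = 211812.87822
Perpetuity value at year 2: $18,000.00 / 0.118 = 152542.37288
PV of perpetuity: 152542.37288 / (1+0.118)^2 = 122041.31842
Total PV = 211812.87822 + 122041.31842 = 333854.19664

$333854.20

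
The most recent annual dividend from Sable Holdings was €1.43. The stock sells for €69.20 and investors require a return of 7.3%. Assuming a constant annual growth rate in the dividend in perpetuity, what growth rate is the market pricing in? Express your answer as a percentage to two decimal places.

P = D₀(1+g)/(r−g) ⇒ P(r−g) = D₀(1+g) ⇒ g(P+D₀) = P·r − D₀
g = (P·r − D₀)/(P + D₀) = (€69.20×0.073 − €1.43) / (€69.20 + €1.43) = 0.051276

5.13%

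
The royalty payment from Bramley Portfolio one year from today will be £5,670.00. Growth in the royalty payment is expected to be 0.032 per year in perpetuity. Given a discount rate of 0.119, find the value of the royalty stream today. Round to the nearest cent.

£65172.41

Growing perpetuity: P = D₁ / (r − g) = £5,670.0000 / (0.119 − 0.032) = £65,172.41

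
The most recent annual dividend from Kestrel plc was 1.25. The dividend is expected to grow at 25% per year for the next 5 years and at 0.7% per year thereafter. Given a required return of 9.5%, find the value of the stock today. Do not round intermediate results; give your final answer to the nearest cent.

37.19

D_1 = 1.56250
D_2 = 1.95312
D_3 = 2.44141
D_4 = 3.05176
D_5 = 3.81470
Terminal value at year 5: TV = D_5×(1+g_2)/(r−g_2) = 3.84140/0.088 = 43.65227
P_0 = D_1/(1+r)^1 + D_2/(1+r)^2 + D_3/(1+r)^3 + D_4/(1+r)^4 + D_5/(1+r)^5 + TV/(1+r)^5
    = 1.42694 + 1.62893 + 1.85951 + 2.12272 + 2.42320 + 27.72913 = 37.19043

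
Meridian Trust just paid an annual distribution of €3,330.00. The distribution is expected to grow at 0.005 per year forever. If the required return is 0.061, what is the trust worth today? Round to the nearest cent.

D₁ = D₀ × (1 + g) = €3,330.00 × 1.005 = €3,346.6500
Growing perpetuity: P = D₁ / (r − g) = €3,346.6500 / (0.061 − 0.005) = €59,761.61

€59761.61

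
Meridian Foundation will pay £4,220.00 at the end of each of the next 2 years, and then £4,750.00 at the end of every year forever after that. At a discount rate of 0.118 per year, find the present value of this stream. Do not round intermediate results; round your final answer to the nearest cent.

£39356.15

PV of 2-year annuity: £4,220.00 × [1 − (1+0.118)^−2] / 0.118 = 7150.80277
Perpetuity value at year 2: £4,750.00 / 0.118 = 40254.23729
PV of perpetuity: 40254.23729 / (1+0.118)^2 = 32205.34792
Total PV = 7150.80277 + 32205.34792 = 39356.15068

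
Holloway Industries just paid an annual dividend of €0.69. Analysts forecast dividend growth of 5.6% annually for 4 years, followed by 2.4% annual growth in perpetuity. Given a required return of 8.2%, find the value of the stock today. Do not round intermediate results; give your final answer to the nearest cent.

D_1 = 0.72864
D_2 = 0.76944
D_3 = 0.81253
D_4 = 0.85803
Terminal value at year 4: TV = D_4×(1+g_2)/(r−g_2) = 0.87863/0.058 = 15.14875
P_0 = D_1/(1+r)^1 + D_2/(1+r)^2 + D_3/(1+r)^3 + D_4/(1+r)^4 + TV/(1+r)^4
    = 0.67342 + 0.65724 + 0.64144 + 0.62603 + 11.05268 = 13.65081

€13.65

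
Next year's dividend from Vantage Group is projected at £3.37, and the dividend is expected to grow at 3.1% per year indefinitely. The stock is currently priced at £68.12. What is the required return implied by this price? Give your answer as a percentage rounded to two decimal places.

8.05%

P = D₁/(r − g) ⇒ r = D₁/P + g = £3.3700/£68.12 + 0.031 = 0.049472 + 0.031 = 0.080472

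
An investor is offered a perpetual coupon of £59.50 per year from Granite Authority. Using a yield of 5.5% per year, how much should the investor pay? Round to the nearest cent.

£1081.82

Level perpetuity: PV = C / r = £59.50 / 0.055 = £1,081.82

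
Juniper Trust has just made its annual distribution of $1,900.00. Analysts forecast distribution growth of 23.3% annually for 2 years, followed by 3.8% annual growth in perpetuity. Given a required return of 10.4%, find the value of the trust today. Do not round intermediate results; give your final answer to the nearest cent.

D_1 = 2342.70000
D_2 = 2888.54910
Terminal value at year 2: TV = D_2×(1+g_2)/(r−g_2) = 2998.31397/0.066 = 45428.99948
P_0 = D_1/(1+r)^1 + D_2/(1+r)^2 + TV/(1+r)^2
    = 2122.01087 + 2369.96323 + 37273.05802 = 41765.03211

$41765.03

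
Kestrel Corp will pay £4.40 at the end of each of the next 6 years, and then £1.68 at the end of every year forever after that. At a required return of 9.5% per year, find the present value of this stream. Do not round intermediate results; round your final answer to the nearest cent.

PV of 6-year annuity: £4.40 × [1 − (1+0.095)^−6] / 0.095 = 19.44723
Perpetuity value at year 6: £1.68 / 0.095 = 17.68421
PV of perpetuity: 17.68421 / (1+0.095)^6 = 10.25890
Total PV = 19.44723 + 10.25890 = 29.70614

£29.71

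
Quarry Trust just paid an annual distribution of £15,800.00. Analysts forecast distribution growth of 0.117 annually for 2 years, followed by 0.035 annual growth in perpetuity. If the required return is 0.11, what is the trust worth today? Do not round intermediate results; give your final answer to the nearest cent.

D_1 = 17648.60000
D_2 = 19713.48620
Terminal value at year 2: TV = D_2×(1+g_2)/(r−g_2) = 20403.45822/0.075 = 272046.10956
P_0 = D_1/(1+r)^1 + D_2/(1+r)^2 + TV/(1+r)^2
    = 15899.63964 + 15999.90764 + 220798.72540 = 252698.27267

£252698.27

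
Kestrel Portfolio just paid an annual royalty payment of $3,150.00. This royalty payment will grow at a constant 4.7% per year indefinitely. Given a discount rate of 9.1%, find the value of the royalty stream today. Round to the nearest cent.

$74955.68

D₁ = D₀ × (1 + g) = $3,150.00 × 1.047 = $3,298.0500
Growing perpetuity: P = D₁ / (r − g) = $3,298.0500 / (0.091 − 0.047) = $74,955.68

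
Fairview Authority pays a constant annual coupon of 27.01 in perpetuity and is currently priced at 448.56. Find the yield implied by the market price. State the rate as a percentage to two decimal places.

P = C/r ⇒ r = C/P = 27.01/448.56 = 0.060215

6.02%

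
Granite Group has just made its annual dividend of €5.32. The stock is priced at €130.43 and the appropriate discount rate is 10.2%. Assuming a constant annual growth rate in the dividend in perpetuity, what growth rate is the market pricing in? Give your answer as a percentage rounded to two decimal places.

P = D₀(1+g)/(r−g) ⇒ P(r−g) = D₀(1+g) ⇒ g(P+D₀) = P·r − D₀
g = (P·r − D₀)/(P + D₀) = (€130.43×0.102 − €5.32) / (€130.43 + €5.32) = 0.058813

5.88%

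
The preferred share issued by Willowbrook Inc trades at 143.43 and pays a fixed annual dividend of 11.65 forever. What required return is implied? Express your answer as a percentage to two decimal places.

P = C/r ⇒ r = C/P = 11.65/143.43 = 0.081224

8.12%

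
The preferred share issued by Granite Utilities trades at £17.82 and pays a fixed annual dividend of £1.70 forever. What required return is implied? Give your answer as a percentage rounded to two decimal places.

P = C/r ⇒ r = C/P = £1.70/£17.82 = 0.095398

9.54%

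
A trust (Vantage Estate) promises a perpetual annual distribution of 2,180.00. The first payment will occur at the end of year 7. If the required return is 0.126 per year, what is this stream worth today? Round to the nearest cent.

Value at end of year 6: C / r = 2,180.00 / 0.126 = 17,301.5873
Discount to today: PV = 17,301.5873 / (1 + 0.126)^6 = 17,301.5873 / 2.038123 = 8,488.98

8488.98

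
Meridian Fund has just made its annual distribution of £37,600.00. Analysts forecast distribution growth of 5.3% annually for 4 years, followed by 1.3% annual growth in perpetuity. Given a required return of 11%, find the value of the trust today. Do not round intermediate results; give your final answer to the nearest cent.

£450072.84

D_1 = 39592.80000
D_2 = 41691.21840
D_3 = 43900.85298
D_4 = 46227.59818
Terminal value at year 4: TV = D_4×(1+g_2)/(r−g_2) = 46828.55696/0.097 = 482768.62845
P_0 = D_1/(1+r)^1 + D_2/(1+r)^2 + D_3/(1+r)^3 + D_4/(1+r)^4 + TV/(1+r)^4
    = 35669.18919 + 33837.52812 + 32099.92533 + 30451.55078 + 318014.64890 = 450072.84233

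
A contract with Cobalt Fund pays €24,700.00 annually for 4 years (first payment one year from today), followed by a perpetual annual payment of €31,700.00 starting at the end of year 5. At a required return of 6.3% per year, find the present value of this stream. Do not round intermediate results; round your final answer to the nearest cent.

PV of 4-year annuity: €24,700.00 × [1 − (1+0.063)^−4] / 0.063 = 85003.42127
Perpetuity value at year 4: €31,700.00 / 0.063 = 503174.60317
PV of perpetuity: 503174.60317 / (1+0.063)^4 = 394081.14349
Total PV = 85003.42127 + 394081.14349 = 479084.56476

€479084.56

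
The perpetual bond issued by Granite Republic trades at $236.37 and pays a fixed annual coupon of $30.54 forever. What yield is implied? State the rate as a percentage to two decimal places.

12.92%

P = C/r ⇒ r = C/P = $30.54/$236.37 = 0.129204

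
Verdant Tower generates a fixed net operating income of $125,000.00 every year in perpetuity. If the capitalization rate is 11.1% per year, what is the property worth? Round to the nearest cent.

$1126126.13

Level perpetuity: PV = C / r = $125,000.00 / 0.111 = $1,126,126.13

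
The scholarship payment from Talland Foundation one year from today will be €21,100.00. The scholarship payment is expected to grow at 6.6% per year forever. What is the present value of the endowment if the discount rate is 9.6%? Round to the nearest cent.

€703333.33

Growing perpetuity: P = D₁ / (r − g) = €21,100.0000 / (0.096 − 0.066) = €703,333.33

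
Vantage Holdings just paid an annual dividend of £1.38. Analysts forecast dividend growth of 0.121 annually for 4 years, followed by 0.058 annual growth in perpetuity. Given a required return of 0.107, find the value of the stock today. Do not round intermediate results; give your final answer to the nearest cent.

D_1 = 1.54698
D_2 = 1.73416
D_3 = 1.94400
D_4 = 2.17922
Terminal value at year 4: TV = D_4×(1+g_2)/(r−g_2) = 2.30562/0.049 = 47.05341
P_0 = D_1/(1+r)^1 + D_2/(1+r)^2 + D_3/(1+r)^3 + D_4/(1+r)^4 + TV/(1+r)^4
    = 1.39745 + 1.41513 + 1.43302 + 1.45115 + 31.33290 = 37.02965

£37.03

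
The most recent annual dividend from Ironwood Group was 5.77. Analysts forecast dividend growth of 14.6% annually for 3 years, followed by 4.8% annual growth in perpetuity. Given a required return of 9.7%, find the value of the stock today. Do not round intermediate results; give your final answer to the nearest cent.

159.60

D_1 = 6.61242
D_2 = 7.57783
D_3 = 8.68420
Terminal value at year 3: TV = D_3×(1+g_2)/(r−g_2) = 9.10104/0.049 = 185.73548
P_0 = D_1/(1+r)^1 + D_2/(1+r)^2 + D_3/(1+r)^3 + TV/(1+r)^3
    = 6.02773 + 6.29697 + 6.57824 + 140.69381 = 159.59675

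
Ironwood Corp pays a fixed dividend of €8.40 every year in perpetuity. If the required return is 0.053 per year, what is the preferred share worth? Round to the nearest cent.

Level perpetuity: PV = C / r = €8.40 / 0.053 = €158.49

€158.49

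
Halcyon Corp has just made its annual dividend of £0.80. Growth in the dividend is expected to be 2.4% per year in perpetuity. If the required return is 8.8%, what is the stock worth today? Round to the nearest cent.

D₁ = D₀ × (1 + g) = £0.80 × 1.024 = £0.8192
Growing perpetuity: P = D₁ / (r − g) = £0.8192 / (0.088 − 0.024) = £12.80

£12.80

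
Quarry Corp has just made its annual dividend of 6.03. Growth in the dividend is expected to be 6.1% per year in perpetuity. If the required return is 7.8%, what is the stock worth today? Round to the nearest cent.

376.34

D₁ = D₀ × (1 + g) = 6.03 × 1.061 = 6.3978
Growing perpetuity: P = D₁ / (r − g) = 6.3978 / (0.078 − 0.061) = 376.34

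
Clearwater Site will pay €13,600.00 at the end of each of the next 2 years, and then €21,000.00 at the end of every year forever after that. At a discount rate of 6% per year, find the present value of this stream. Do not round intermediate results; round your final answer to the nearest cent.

€336432.89

PV of 2-year annuity: €13,600.00 × [1 − (1+0.06)^−2] / 0.06 = 24934.14026
Perpetuity value at year 2: €21,000.00 / 0.06 = 350000.00000
PV of perpetuity: 350000.00000 / (1+0.06)^2 = 311498.75400
Total PV = 24934.14026 + 311498.75400 = 336432.89427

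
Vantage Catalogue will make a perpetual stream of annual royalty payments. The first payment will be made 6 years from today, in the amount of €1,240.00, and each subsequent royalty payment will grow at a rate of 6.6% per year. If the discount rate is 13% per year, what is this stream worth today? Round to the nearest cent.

Value at end of year 5: C₁ / (r − g) = €1,240.00 / (0.13 − 0.066) = €19,375.0000
Discount to today: PV = €19,375.0000 / (1 + 0.13)^5 = €19,375.0000 / 1.842435 = €10,515.97

€10515.97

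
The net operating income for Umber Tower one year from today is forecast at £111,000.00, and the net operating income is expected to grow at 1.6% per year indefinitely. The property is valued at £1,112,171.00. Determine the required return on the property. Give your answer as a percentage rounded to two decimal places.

11.58%

P = D₁/(r − g) ⇒ r = D₁/P + g = £111,000.0000/£1,112,171.00 + 0.016 = 0.099805 + 0.016 = 0.115805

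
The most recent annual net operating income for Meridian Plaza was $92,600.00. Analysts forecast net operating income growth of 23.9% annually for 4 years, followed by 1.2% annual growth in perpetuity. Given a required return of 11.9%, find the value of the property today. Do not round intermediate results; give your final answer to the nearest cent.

D_1 = 114731.40000
D_2 = 142152.20460
D_3 = 176126.58150
D_4 = 218220.83448
Terminal value at year 4: TV = D_4×(1+g_2)/(r−g_2) = 220839.48449/0.107 = 2063920.41581
P_0 = D_1/(1+r)^1 + D_2/(1+r)^2 + D_3/(1+r)^3 + D_4/(1+r)^4 + TV/(1+r)^4
    = 102530.29491 + 113525.50079 + 125699.81723 + 139179.69040 + 1316353.70729 = 1797289.01062

$1797289.01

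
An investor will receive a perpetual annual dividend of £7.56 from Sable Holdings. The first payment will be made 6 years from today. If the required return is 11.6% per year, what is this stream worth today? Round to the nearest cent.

Value at end of year 5: C / r = £7.56 / 0.116 = £65.1724
Discount to today: PV = £65.1724 / (1 + 0.116)^5 = £65.1724 / 1.731095 = £37.65

£37.65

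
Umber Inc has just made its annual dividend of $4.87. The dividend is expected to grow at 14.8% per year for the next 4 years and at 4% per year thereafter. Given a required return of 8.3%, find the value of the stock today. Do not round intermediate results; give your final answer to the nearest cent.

D_1 = 5.59076
D_2 = 6.41819
D_3 = 7.36808
D_4 = 8.45856
Terminal value at year 4: TV = D_4×(1+g_2)/(r−g_2) = 8.79690/0.043 = 204.57916
P_0 = D_1/(1+r)^1 + D_2/(1+r)^2 + D_3/(1+r)^3 + D_4/(1+r)^4 + TV/(1+r)^4
    = 5.16229 + 5.47212 + 5.80055 + 6.14869 + 148.71253 = 171.29619

$171.30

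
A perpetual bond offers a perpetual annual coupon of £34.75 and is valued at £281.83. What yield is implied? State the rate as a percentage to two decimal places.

12.33%

P = C/r ⇒ r = C/P = £34.75/£281.83 = 0.123301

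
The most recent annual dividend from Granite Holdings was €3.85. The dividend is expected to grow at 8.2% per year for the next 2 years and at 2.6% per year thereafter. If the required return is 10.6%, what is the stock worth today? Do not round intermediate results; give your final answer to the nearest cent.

€54.71

D_1 = 4.16570
D_2 = 4.50729
Terminal value at year 2: TV = D_2×(1+g_2)/(r−g_2) = 4.62448/0.08 = 57.80596
P_0 = D_1/(1+r)^1 + D_2/(1+r)^2 + TV/(1+r)^2
    = 3.76646 + 3.68472 + 47.25659 = 54.70777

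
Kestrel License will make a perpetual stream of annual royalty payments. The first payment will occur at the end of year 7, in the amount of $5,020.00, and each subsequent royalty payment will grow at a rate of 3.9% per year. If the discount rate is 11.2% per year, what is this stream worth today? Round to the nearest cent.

$36370.74

Value at end of year 6: C₁ / (r − g) = $5,020.00 / (0.112 − 0.039) = $68,767.1233
Discount to today: PV = $68,767.1233 / (1 + 0.112)^6 = $68,767.1233 / 1.890727 = $36,370.74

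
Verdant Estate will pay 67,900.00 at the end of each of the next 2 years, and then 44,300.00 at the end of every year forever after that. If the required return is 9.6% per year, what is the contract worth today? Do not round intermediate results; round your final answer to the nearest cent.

502637.94

PV of 2-year annuity: 67,900.00 × [1 − (1+0.096)^−2] / 0.096 = 118478.60834
Perpetuity value at year 2: 44,300.00 / 0.096 = 461458.33333
PV of perpetuity: 461458.33333 / (1+0.096)^2 = 384159.32966
Total PV = 118478.60834 + 384159.32966 = 502637.93800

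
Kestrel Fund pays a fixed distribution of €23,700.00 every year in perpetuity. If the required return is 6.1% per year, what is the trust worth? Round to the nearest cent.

€388524.59

Level perpetuity: PV = C / r = €23,700.00 / 0.061 = €388,524.59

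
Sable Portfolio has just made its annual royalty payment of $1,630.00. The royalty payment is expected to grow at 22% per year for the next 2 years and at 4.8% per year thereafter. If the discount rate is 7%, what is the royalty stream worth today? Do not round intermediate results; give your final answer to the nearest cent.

$104921.04

D_1 = 1988.60000
D_2 = 2426.09200
Terminal value at year 2: TV = D_2×(1+g_2)/(r−g_2) = 2542.54442/0.022 = 115570.20073
P_0 = D_1/(1+r)^1 + D_2/(1+r)^2 + TV/(1+r)^2
    = 1858.50467 + 2119.04271 + 100943.48915 = 104921.03653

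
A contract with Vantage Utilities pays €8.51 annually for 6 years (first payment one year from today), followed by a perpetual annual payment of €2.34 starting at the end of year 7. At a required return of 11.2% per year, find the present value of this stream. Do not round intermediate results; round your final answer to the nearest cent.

€46.85

PV of 6-year annuity: €8.51 × [1 − (1+0.112)^−6] / 0.112 = 35.79540
Perpetuity value at year 6: €2.34 / 0.112 = 20.89286
PV of perpetuity: 20.89286 / (1+0.112)^6 = 11.05017
Total PV = 35.79540 + 11.05017 = 46.84557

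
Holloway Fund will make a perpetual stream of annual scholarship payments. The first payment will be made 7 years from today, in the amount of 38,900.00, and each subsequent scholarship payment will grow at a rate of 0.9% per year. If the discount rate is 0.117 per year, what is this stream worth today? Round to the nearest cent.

Value at end of year 6: C₁ / (r − g) = 38,900.00 / (0.117 − 0.009) = 360,185.1852
Discount to today: PV = 360,185.1852 / (1 + 0.117)^6 = 360,185.1852 / 1.942312 = 185,441.45

185441.45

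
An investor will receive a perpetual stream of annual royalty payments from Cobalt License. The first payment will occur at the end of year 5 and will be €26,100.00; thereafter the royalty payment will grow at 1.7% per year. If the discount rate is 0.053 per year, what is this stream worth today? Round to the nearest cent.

Value at end of year 4: C₁ / (r − g) = €26,100.00 / (0.053 − 0.017) = €725,000.0000
Discount to today: PV = €725,000.0000 / (1 + 0.053)^4 = €725,000.0000 / 1.229457 = €589,691.03

€589691.03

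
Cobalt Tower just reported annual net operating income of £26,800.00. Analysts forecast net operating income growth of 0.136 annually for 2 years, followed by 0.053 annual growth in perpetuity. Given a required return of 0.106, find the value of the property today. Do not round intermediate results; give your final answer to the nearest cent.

D_1 = 30444.80000
D_2 = 34585.29280
Terminal value at year 2: TV = D_2×(1+g_2)/(r−g_2) = 36418.31332/0.053 = 687137.98714
P_0 = D_1/(1+r)^1 + D_2/(1+r)^2 + TV/(1+r)^2
    = 27526.94394 + 28273.60607 + 561737.87163 = 617538.42165

£617538.42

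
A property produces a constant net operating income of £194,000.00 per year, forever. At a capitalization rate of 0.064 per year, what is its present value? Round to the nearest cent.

Level perpetuity: PV = C / r = £194,000.00 / 0.064 = £3,031,250.00

£3031250.00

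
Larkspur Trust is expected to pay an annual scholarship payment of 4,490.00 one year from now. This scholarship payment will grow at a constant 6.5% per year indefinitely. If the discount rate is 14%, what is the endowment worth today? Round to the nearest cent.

Growing perpetuity: P = D₁ / (r − g) = 4,490.0000 / (0.14 − 0.065) = 59,866.67

59866.67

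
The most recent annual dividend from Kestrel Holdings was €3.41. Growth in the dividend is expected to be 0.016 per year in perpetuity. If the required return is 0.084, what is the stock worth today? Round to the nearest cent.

€50.95

D₁ = D₀ × (1 + g) = €3.41 × 1.016 = €3.4646
Growing perpetuity: P = D₁ / (r − g) = €3.4646 / (0.084 − 0.016) = €50.95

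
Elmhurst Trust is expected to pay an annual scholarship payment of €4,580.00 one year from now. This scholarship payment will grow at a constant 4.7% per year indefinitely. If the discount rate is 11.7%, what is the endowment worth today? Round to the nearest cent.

€65428.57

Growing perpetuity: P = D₁ / (r − g) = €4,580.0000 / (0.117 − 0.047) = €65,428.57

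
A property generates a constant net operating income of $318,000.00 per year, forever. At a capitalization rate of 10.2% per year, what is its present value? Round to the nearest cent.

Level perpetuity: PV = C / r = $318,000.00 / 0.102 = $3,117,647.06

$3117647.06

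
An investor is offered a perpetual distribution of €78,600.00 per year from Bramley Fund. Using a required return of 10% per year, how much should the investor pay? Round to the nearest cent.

Level perpetuity: PV = C / r = €78,600.00 / 0.1 = €786,000.00

€786000.00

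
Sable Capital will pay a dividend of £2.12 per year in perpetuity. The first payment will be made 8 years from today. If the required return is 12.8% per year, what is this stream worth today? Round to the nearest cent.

Value at end of year 7: C / r = £2.12 / 0.128 = £16.5625
Discount to today: PV = £16.5625 / (1 + 0.128)^7 = £16.5625 / 2.323612 = £7.13

£7.13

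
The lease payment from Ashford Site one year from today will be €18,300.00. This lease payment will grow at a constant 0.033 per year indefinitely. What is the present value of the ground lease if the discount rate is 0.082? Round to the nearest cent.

€373469.39

Growing perpetuity: P = D₁ / (r − g) = €18,300.0000 / (0.082 − 0.033) = €373,469.39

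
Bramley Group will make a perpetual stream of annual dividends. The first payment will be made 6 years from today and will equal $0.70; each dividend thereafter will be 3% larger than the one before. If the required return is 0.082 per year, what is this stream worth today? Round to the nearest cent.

$9.08

Value at end of year 5: C₁ / (r − g) = $0.70 / (0.082 − 0.03) = $13.4615
Discount to today: PV = $13.4615 / (1 + 0.082)^5 = $13.4615 / 1.482983 = $9.08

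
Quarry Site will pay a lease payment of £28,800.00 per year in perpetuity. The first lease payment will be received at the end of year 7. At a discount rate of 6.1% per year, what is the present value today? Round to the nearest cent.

£330956.07

Value at end of year 6: C / r = £28,800.00 / 0.061 = £472,131.1475
Discount to today: PV = £472,131.1475 / (1 + 0.061)^6 = £472,131.1475 / 1.426567 = £330,956.07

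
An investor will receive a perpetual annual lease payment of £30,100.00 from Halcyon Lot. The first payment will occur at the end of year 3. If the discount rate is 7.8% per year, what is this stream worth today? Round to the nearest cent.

£332073.62

Value at end of year 2: C / r = £30,100.00 / 0.078 = £385,897.4359
Discount to today: PV = £385,897.4359 / (1 + 0.078)^2 = £385,897.4359 / 1.162084 = £332,073.62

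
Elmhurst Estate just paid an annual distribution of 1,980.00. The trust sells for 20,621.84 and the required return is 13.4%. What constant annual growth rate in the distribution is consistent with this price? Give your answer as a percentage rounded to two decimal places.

3.47%

P = D₀(1+g)/(r−g) ⇒ P(r−g) = D₀(1+g) ⇒ g(P+D₀) = P·r − D₀
g = (P·r − D₀)/(P + D₀) = (20,621.84×0.134 − 1,980.00) / (20,621.84 + 1,980.00) = 0.034658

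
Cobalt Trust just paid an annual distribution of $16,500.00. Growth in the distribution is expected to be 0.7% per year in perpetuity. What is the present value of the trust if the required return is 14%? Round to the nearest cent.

D₁ = D₀ × (1 + g) = $16,500.00 × 1.007 = $16,615.5000
Growing perpetuity: P = D₁ / (r − g) = $16,615.5000 / (0.14 − 0.007) = $124,928.57

$124928.57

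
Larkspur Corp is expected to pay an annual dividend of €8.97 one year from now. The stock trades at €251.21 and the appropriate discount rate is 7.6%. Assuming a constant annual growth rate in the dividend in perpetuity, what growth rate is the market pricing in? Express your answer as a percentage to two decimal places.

4.03%

P = D₁/(r−g) ⇒ g = r − D₁/P = 0.076 − €8.97/€251.21 = 0.040293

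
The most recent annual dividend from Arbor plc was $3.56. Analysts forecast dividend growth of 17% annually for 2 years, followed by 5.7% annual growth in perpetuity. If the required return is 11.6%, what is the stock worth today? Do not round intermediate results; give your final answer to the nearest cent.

D_1 = 4.16520
D_2 = 4.87328
Terminal value at year 2: TV = D_2×(1+g_2)/(r−g_2) = 5.15106/0.059 = 87.30612
P_0 = D_1/(1+r)^1 + D_2/(1+r)^2 + TV/(1+r)^2
    = 3.73226 + 3.91285 + 70.09972 = 77.74483

$77.74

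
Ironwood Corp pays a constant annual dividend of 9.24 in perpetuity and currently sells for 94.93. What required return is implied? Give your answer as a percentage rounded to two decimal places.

9.73%

P = C/r ⇒ r = C/P = 9.24/94.93 = 0.097335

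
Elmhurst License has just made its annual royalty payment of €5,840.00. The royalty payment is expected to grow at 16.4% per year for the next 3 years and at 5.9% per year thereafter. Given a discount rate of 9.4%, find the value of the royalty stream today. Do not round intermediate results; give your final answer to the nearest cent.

D_1 = 6797.76000
D_2 = 7912.59264
D_3 = 9210.25783
Terminal value at year 3: TV = D_3×(1+g_2)/(r−g_2) = 9753.66305/0.035 = 278676.08700
P_0 = D_1/(1+r)^1 + D_2/(1+r)^2 + D_3/(1+r)^3 + TV/(1+r)^3
    = 6213.67459 + 6611.25889 + 7034.28276 + 212837.29847 = 232696.51471

€232696.51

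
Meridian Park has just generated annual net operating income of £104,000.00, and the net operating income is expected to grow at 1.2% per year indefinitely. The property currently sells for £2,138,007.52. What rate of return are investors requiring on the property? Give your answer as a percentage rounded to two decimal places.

6.12%

D₁ = £104,000.00 × 1.012 = £105,248.0000
P = D₁/(r − g) ⇒ r = D₁/P + g = £105,248.0000/£2,138,007.52 + 0.012 = 0.049227 + 0.012 = 0.061227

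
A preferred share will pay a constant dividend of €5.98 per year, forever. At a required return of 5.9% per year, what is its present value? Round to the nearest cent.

€101.36

Level perpetuity: PV = C / r = €5.98 / 0.059 = €101.36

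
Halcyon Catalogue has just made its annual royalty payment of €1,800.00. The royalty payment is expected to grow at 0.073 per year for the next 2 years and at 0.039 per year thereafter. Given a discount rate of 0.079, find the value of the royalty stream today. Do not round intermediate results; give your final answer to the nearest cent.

D_1 = 1931.40000
D_2 = 2072.39220
Terminal value at year 2: TV = D_2×(1+g_2)/(r−g_2) = 2153.21550/0.04 = 53830.38739
P_0 = D_1/(1+r)^1 + D_2/(1+r)^2 + TV/(1+r)^2
    = 1789.99073 + 1780.03712 + 46236.46427 = 49806.49212

€49806.49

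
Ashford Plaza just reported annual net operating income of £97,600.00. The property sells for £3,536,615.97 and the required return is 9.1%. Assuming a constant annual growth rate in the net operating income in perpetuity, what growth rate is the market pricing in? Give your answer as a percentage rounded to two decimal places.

P = D₀(1+g)/(r−g) ⇒ P(r−g) = D₀(1+g) ⇒ g(P+D₀) = P·r − D₀
g = (P·r − D₀)/(P + D₀) = (£3,536,615.97×0.091 − £97,600.00) / (£3,536,615.97 + £97,600.00) = 0.061700

6.17%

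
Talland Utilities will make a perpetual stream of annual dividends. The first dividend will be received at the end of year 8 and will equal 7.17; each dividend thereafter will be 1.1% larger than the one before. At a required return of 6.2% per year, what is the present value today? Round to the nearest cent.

Value at end of year 7: C₁ / (r − g) = 7.17 / (0.062 − 0.011) = 140.5882
Discount to today: PV = 140.5882 / (1 + 0.062)^7 = 140.5882 / 1.523602 = 92.27

92.27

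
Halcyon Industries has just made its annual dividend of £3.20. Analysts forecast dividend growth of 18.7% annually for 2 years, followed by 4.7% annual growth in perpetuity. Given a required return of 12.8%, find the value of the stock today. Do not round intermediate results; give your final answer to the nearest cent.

£52.71

D_1 = 3.79840
D_2 = 4.50870
Terminal value at year 2: TV = D_2×(1+g_2)/(r−g_2) = 4.72061/0.081 = 58.27913
P_0 = D_1/(1+r)^1 + D_2/(1+r)^2 + TV/(1+r)^2
    = 3.36738 + 3.54351 + 45.80310 = 52.71398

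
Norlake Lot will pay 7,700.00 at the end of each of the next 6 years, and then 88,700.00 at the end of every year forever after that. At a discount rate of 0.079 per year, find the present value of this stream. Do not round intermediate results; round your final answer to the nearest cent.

747192.88

PV of 6-year annuity: 7,700.00 × [1 − (1+0.079)^−6] / 0.079 = 35704.41822
Perpetuity value at year 6: 88,700.00 / 0.079 = 1122784.81013
PV of perpetuity: 1122784.81013 / (1+0.079)^6 = 711488.46002
Total PV = 35704.41822 + 711488.46002 = 747192.87824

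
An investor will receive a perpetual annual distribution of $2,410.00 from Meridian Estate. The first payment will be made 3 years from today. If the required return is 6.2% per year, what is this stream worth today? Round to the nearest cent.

$34464.84

Value at end of year 2: C / r = $2,410.00 / 0.062 = $38,870.9677
Discount to today: PV = $38,870.9677 / (1 + 0.062)^2 = $38,870.9677 / 1.127844 = $34,464.84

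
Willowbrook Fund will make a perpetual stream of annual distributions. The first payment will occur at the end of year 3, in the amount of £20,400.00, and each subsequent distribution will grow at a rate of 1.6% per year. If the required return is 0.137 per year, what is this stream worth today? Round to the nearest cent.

£130413.90

Value at end of year 2: C₁ / (r − g) = £20,400.00 / (0.137 − 0.016) = £168,595.0413
Discount to today: PV = £168,595.0413 / (1 + 0.137)^2 = £168,595.0413 / 1.292769 = £130,413.90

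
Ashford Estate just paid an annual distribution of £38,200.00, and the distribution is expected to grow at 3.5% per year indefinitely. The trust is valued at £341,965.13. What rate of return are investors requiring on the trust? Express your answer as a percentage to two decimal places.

15.06%

D₁ = £38,200.00 × 1.035 = £39,537.0000
P = D₁/(r − g) ⇒ r = D₁/P + g = £39,537.0000/£341,965.13 + 0.035 = 0.115617 + 0.035 = 0.150617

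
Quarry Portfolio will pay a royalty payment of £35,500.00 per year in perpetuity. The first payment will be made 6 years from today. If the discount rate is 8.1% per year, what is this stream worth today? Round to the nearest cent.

£296903.19

Value at end of year 5: C / r = £35,500.00 / 0.081 = £438,271.6049
Discount to today: PV = £438,271.6049 / (1 + 0.081)^5 = £438,271.6049 / 1.476143 = £296,903.19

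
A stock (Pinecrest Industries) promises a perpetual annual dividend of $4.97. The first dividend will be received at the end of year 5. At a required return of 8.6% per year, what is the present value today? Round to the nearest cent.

$41.55

Value at end of year 4: C / r = $4.97 / 0.086 = $57.7907
Discount to today: PV = $57.7907 / (1 + 0.086)^4 = $57.7907 / 1.390975 = $41.55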